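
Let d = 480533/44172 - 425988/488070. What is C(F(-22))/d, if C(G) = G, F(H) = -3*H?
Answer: 79049769480/11984277743 ≈ 6.5961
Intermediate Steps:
d = 11984277743/1197723780 (d = 480533*(1/44172) - 425988*1/488070 = 480533/44172 - 23666/27115 = 11984277743/1197723780 ≈ 10.006)
C(F(-22))/d = (-3*(-22))/(11984277743/1197723780) = 66*(1197723780/11984277743) = 79049769480/11984277743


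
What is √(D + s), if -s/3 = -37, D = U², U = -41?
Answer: 16*√7 ≈ 42.332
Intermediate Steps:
D = 1681 (D = (-41)² = 1681)
s = 111 (s = -3*(-37) = 111)
√(D + s) = √(1681 + 111) = √1792 = 16*√7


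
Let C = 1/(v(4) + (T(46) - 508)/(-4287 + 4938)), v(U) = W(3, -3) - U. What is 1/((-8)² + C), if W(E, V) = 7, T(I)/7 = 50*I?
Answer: 17545/1123531 ≈ 0.015616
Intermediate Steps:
T(I) = 350*I (T(I) = 7*(50*I) = 350*I)
v(U) = 7 - U
C = 651/17545 (C = 1/((7 - 1*4) + (350*46 - 508)/(-4287 + 4938)) = 1/((7 - 4) + (16100 - 508)/651) = 1/(3 + 15592*(1/651)) = 1/(3 + 15592/651) = 1/(17545/651) = 651/17545 ≈ 0.037105)
1/((-8)² + C) = 1/((-8)² + 651/17545) = 1/(64 + 651/17545) = 1/(1123531/17545) = 17545/1123531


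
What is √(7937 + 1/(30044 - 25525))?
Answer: 66*√37209446/4519 ≈ 89.090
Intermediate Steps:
√(7937 + 1/(30044 - 25525)) = √(7937 + 1/4519) = √(35867304/4519) = 66*√37209446/4519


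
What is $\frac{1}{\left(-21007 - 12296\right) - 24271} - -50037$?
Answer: $\frac{2880830237}{57574} \approx 50037.0$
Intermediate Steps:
$\frac{1}{\left(-21007 - 12296\right) - 24271} - -50037 = \frac{1}{-33303 - 24271} + 50037 = \frac{1}{-57574} + 50037 = - \frac{1}{57574} + 50037 = \frac{2880830237}{57574}$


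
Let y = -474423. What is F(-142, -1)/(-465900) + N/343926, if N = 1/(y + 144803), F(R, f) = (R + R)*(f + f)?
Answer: -1073187615301/880278356251800 ≈ -0.0012191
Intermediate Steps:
F(R, f) = 4*R*f (F(R, f) = (2*R)*(2*f) = 4*R*f)
N = -1/329620 (N = 1/(-474423 + 144803) = 1/(-329620) = -1/329620 ≈ -3.0338e-6)
F(-142, -1)/(-465900) + N/343926 = (4*(-142)*(-1))/(-465900) - 1/329620/343926 = 568*(-1/465900) - 1/329620*1/343926 = -142/116475 - 1/113364888120 = -1073187615301/880278356251800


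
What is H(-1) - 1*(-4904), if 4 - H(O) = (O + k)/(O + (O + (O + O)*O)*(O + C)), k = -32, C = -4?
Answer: 9805/2 ≈ 4902.5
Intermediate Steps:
H(O) = 4 - (-32 + O)/(O + (-4 + O)*(O + 2*O²)) (H(O) = 4 - (O - 32)/(O + (O + (O + O)*O)*(O - 4)) = 4 - (-32 + O)/(O + (O + (2*O)*O)*(-4 + O)) = 4 - (-32 + O)/(O + (O + 2*O²)*(-4 + O)) = 4 - (-32 + O)/(O + (-4 + O)*(O + 2*O²)))
H(-1) - 1*(-4904) = (-32 - 8*(-1)³ + 13*(-1) + 28*(-1)²)/((-1)*(3 - 2*(-1)² + 7*(-1))) - 1*(-4904) = -(-32 - 8*(-1) - 13 + 28*1)/(3 - 2*1 - 7) + 4904 = -(-32 + 8 - 13 + 28)/(3 - 2 - 7) + 4904 = -1*(-9)/(-6) + 4904 = -1*(-⅙)*(-9) + 4904 = -3/2 + 4904 = 9805/2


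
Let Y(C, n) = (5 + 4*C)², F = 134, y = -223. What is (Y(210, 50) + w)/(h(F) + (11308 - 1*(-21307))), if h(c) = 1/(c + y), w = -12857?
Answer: 31201976/1451367 ≈ 21.498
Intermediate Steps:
h(c) = 1/(-223 + c) (h(c) = 1/(c - 223) = 1/(-223 + c))
(Y(210, 50) + w)/(h(F) + (11308 - 1*(-21307))) = ((5 + 4*210)² - 12857)/(1/(-223 + 134) + (11308 - 1*(-21307))) = ((5 + 840)² - 12857)/(1/(-89) + (11308 + 21307)) = (845² - 12857)/(-1/89 + 32615) = (714025 - 12857)/(2902734/89) = 701168*(89/2902734) = 31201976/1451367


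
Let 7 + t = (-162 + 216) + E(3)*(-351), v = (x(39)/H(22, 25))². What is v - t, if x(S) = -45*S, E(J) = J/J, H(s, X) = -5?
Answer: 123505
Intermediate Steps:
E(J) = 1
v = 123201 (v = (-45*39/(-5))² = (-1755*(-⅕))² = 351² = 123201)
t = -304 (t = -7 + ((-162 + 216) + 1*(-351)) = -7 + (54 - 351) = -7 - 297 = -304)
v - t = 123201 - 1*(-304) = 123201 + 304 = 123505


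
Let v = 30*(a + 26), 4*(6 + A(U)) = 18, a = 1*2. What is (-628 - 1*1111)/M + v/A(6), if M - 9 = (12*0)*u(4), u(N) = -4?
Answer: -6779/9 ≈ -753.22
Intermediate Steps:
a = 2
A(U) = -3/2 (A(U) = -6 + (¼)*18 = -6 + 9/2 = -3/2)
M = 9 (M = 9 + (12*0)*(-4) = 9 + 0*(-4) = 9 + 0 = 9)
v = 840 (v = 30*(2 + 26) = 30*28 = 840)
(-628 - 1*1111)/M + v/A(6) = (-628 - 1*1111)/9 + 840/(-3/2) = (-628 - 1111)*(⅑) + 840*(-⅔) = -1739*⅑ - 560 = -1739/9 - 560 = -6779/9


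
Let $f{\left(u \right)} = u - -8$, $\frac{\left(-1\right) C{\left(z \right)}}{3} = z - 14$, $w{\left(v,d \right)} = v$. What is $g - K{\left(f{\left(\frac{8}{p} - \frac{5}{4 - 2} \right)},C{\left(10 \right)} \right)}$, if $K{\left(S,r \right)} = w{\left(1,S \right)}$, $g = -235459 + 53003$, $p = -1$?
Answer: $-182457$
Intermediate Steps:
$g = -182456$
$C{\left(z \right)} = 42 - 3 z$ ($C{\left(z \right)} = - 3 \left(z - 14\right) = - 3 \left(-14 + z\right) = 42 - 3 z$)
$f{\left(u \right)} = 8 + u$ ($f{\left(u \right)} = u + 8 = 8 + u$)
$K{\left(S,r \right)} = 1$
$g - K{\left(f{\left(\frac{8}{p} - \frac{5}{4 - 2} \right)},C{\left(10 \right)} \right)} = -182456 - 1 = -182457$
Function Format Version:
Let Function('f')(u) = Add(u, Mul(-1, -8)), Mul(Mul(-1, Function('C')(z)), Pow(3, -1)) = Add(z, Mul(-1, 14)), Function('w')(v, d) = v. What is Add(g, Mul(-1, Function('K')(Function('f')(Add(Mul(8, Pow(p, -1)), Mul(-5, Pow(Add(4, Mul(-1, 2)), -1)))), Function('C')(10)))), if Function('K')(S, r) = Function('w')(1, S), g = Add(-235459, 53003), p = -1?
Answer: -182457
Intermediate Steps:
g = -182456
Function('C')(z) = Add(42, Mul(-3, z)) (Function('C')(z) = Mul(-3, Add(z, Mul(-1, 14))) = Mul(-3, Add(z, -14)) = Mul(-3, Add(-14, z)) = Add(42, Mul(-3, z)))
Function('f')(u) = Add(8, u) (Function('f')(u) = Add(u, 8) = Add(8, u))
Function('K')(S, r) = 1
Add(g, Mul(-1, Function('K')(Function('f')(Add(Mul(8, Pow(p, -1)), Mul(-5, Pow(Add(4, Mul(-1, 2)), -1)))), Function('C')(10)))) = Add(-182456, Mul(-1, 1)) = Add(-182456, -1) = -182457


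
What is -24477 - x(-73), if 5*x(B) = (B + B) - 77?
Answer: -122162/5 ≈ -24432.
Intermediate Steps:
x(B) = -77/5 + 2*B/5 (x(B) = ((B + B) - 77)/5 = (2*B - 77)/5 = (-77 + 2*B)/5 = -77/5 + 2*B/5)
-24477 - x(-73) = -24477 - (-77/5 + (⅖)*(-73)) = -24477 - (-77/5 - 146/5) = -24477 - 1*(-223/5) = -24477 + 223/5 = -122162/5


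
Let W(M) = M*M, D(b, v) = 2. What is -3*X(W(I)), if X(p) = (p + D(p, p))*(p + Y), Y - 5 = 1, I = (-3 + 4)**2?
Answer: -63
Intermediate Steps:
I = 1 (I = 1**2 = 1)
W(M) = M**2
Y = 6 (Y = 5 + 1 = 6)
X(p) = (2 + p)*(6 + p) (X(p) = (p + 2)*(p + 6) = (2 + p)*(6 + p))
-3*X(W(I)) = -3*(12 + (1**2)**2 + 8*1**2) = -3*(12 + 1**2 + 8*1) = -3*(12 + 1 + 8) = -3*21 = -63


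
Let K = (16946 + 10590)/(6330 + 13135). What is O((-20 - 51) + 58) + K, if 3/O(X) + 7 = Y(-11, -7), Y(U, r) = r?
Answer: 327109/272510 ≈ 1.2004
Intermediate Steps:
K = 27536/19465 ≈ 1.4146
O(X) = -3/14 (O(X) = 3/(-7 - 7) = 3/(-14) = 3*(-1/14) = -3/14)
O((-20 - 51) + 58) + K = -3/14 + 27536/19465 = 327109/272510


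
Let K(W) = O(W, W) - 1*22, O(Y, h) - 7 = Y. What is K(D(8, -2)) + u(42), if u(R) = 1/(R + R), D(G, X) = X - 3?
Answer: -1679/84 ≈ -19.988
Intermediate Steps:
D(G, X) = -3 + X
O(Y, h) = 7 + Y
K(W) = -15 + W (K(W) = (7 + W) - 1*22 = (7 + W) - 22 = -15 + W)
u(R) = 1/(2*R)
K(D(8, -2)) + u(42) = (-15 + (-3 - 2)) + (½)/42 = (-15 - 5) + (½)*(1/42) = -20 + 1/84 = -1679/84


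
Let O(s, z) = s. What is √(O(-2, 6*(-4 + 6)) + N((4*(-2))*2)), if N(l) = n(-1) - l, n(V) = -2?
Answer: 2*√3 ≈ 3.4641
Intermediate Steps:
N(l) = -2 - l
√(O(-2, 6*(-4 + 6)) + N((4*(-2))*2)) = √(-2 + (-2 - 4*(-2)*2)) = √(-2 + (-2 - (-8)*2)) = √(-2 + (-2 - 1*(-16))) = √(-2 + (-2 + 16)) = √(-2 + 14) = √12 = 2*√3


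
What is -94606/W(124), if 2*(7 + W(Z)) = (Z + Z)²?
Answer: -94606/30745 ≈ -3.0771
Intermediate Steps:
W(Z) = -7 + 2*Z² (W(Z) = -7 + (Z + Z)²/2 = -7 + (2*Z)²/2 = -7 + (4*Z²)/2 = -7 + 2*Z²)
-94606/W(124) = -94606/(-7 + 2*124²) = -94606/(-7 + 2*15376) = -94606/(-7 + 30752) = -94606/30745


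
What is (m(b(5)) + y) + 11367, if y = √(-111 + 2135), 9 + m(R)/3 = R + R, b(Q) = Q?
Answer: 11370 + 2*√506 ≈ 11415.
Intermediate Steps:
m(R) = -27 + 6*R (m(R) = -27 + 3*(R + R) = -27 + 3*(2*R) = -27 + 6*R)
y = 2*√506 (y = √2024 = 2*√506 ≈ 44.989)
(m(b(5)) + y) + 11367 = ((-27 + 6*5) + 2*√506) + 11367 = ((-27 + 30) + 2*√506) + 11367 = (3 + 2*√506) + 11367 = 11370 + 2*√506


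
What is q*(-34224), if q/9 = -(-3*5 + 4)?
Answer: -3388176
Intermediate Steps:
q = 99 (q = 9*(-(-3*5 + 4)) = 9*(-(-15 + 4)) = 9*(-1*(-11)) = 9*11 = 99)
q*(-34224) = 99*(-34224) = -3388176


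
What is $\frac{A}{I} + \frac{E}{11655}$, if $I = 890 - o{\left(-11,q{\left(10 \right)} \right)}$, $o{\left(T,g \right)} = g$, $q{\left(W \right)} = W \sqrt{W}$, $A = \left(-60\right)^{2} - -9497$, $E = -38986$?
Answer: $\frac{233361559}{20489490} + \frac{13097 \sqrt{10}}{79110} \approx 11.913$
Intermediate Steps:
$A = 13097$ ($A = 3600 + 9497 = 13097$)
$q{\left(W \right)} = W^{\frac{3}{2}}$
$I = 890 - 10 \sqrt{10}$ ($I = 890 - 10^{\frac{3}{2}} = 890 - 10 \sqrt{10} \approx 858.38$)
$\frac{A}{I} + \frac{E}{11655} = \frac{13097}{890 - 10 \sqrt{10}} - \frac{38986}{11655} = - \frac{38986}{11655} + \frac{13097}{890 - 10 \sqrt{10}}$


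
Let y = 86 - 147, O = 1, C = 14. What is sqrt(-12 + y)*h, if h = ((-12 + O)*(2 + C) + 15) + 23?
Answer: -138*I*sqrt(73) ≈ -1179.1*I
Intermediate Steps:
y = -61
h = -138 (h = ((-12 + 1)*(2 + 14) + 15) + 23 = (-11*16 + 15) + 23 = (-176 + 15) + 23 = -161 + 23 = -138)
sqrt(-12 + y)*h = sqrt(-12 - 61)*(-138) = sqrt(-73)*(-138) = (I*sqrt(73))*(-138) = -138*I*sqrt(73)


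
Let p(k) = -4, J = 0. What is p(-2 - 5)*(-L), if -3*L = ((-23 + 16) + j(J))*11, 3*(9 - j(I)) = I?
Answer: -88/3 ≈ -29.333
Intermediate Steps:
j(I) = 9 - I/3
L = -22/3 (L = -((-23 + 16) + (9 - 1/3*0))*11/3 = -(-7 + (9 + 0))*11/3 = -(-7 + 9)*11/3 = -2*11/3 = -1/3*22 = -22/3 ≈ -7.3333)
p(-2 - 5)*(-L) = -(-4)*(-22)/3 = -4*22/3 = -88/3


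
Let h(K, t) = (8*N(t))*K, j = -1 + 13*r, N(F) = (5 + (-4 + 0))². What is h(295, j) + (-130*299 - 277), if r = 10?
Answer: -36787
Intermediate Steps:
N(F) = 1 (N(F) = (5 - 4)² = 1² = 1)
j = 129 (j = -1 + 13*10 = -1 + 130 = 129)
h(K, t) = 8*K (h(K, t) = (8*1)*K = 8*K)
h(295, j) + (-130*299 - 277) = 8*295 + (-130*299 - 277) = 2360 + (-38870 - 277) = 2360 - 39147 = -36787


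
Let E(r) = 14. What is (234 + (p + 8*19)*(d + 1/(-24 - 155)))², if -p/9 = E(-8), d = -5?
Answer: 345588100/32041 ≈ 10786.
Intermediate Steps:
p = -126 (p = -9*14 = -126)
(234 + (p + 8*19)*(d + 1/(-24 - 155)))² = (234 + (-126 + 8*19)*(-5 + 1/(-24 - 155)))² = (234 + (-126 + 152)*(-5 + 1/(-179)))² = (234 + 26*(-5 - 1/179))² = (234 + 26*(-896/179))² = (234 - 23296/179)² = (18590/179)² = 345588100/32041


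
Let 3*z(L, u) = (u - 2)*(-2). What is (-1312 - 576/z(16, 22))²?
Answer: 40246336/25 ≈ 1.6099e+6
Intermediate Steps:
z(L, u) = 4/3 - 2*u/3 (z(L, u) = ((u - 2)*(-2))/3 = ((-2 + u)*(-2))/3 = (4 - 2*u)/3 = 4/3 - 2*u/3)
(-1312 - 576/z(16, 22))² = (-1312 - 576/(4/3 - ⅔*22))² = (-1312 - 576/(4/3 - 44/3))² = (-1312 - 576/(-40/3))² = (-1312 - 576*(-3/40))² = (-1312 + 216/5)² = (-6344/5)² = 40246336/25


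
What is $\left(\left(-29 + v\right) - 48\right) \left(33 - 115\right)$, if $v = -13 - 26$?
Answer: $9512$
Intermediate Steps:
$v = -39$
$\left(\left(-29 + v\right) - 48\right) \left(33 - 115\right) = \left(\left(-29 - 39\right) - 48\right) \left(33 - 115\right) = \left(-68 - 48\right) \left(-82\right) = \left(-116\right) \left(-82\right) = 9512$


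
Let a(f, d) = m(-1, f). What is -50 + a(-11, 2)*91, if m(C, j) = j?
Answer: -1051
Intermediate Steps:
a(f, d) = f
-50 + a(-11, 2)*91 = -50 - 11*91 = -50 - 1001 = -1051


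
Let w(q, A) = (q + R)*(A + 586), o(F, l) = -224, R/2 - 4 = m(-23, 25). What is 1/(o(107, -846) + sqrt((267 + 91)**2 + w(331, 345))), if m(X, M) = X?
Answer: 224/350771 + sqrt(400947)/350771 ≈ 0.0024438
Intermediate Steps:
R = -38 (R = 8 + 2*(-23) = 8 - 46 = -38)
w(q, A) = (-38 + q)*(586 + A) (w(q, A) = (q - 38)*(A + 586) = (-38 + q)*(586 + A))
1/(o(107, -846) + sqrt((267 + 91)**2 + w(331, 345))) = 1/(-224 + sqrt((267 + 91)**2 + (-22268 - 38*345 + 586*331 + 345*331))) = 1/(-224 + sqrt(358**2 + (-22268 - 13110 + 193966 + 114195))) = 1/(-224 + sqrt(128164 + 272783)) = 1/(-224 + sqrt(400947))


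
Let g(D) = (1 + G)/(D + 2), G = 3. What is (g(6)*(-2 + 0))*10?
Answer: -10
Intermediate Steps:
g(D) = 4/(2 + D) (g(D) = (1 + 3)/(D + 2) = 4/(2 + D))
(g(6)*(-2 + 0))*10 = ((4/(2 + 6))*(-2 + 0))*10 = ((4/8)*(-2))*10 = ((4*(⅛))*(-2))*10 = ((½)*(-2))*10 = -1*10 = -10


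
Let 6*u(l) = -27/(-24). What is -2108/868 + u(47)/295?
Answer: -80219/33040 ≈ -2.4279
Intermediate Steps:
u(l) = 3/16 (u(l) = (-27/(-24))/6 = (-27*(-1/24))/6 = (⅙)*(9/8) = 3/16)
-2108/868 + u(47)/295 = -2108/868 + (3/16)/295 = -2108*1/868 + (3/16)*(1/295) = -17/7 + 3/4720 = -80219/33040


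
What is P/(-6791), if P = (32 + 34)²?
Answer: -4356/6791 ≈ -0.64144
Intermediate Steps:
P = 4356 (P = 66² = 4356)
P/(-6791) = 4356/(-6791) = 4356*(-1/6791) = -4356/6791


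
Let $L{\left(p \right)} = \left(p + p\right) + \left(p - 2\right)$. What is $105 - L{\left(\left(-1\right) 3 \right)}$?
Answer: $116$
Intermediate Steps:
$L{\left(p \right)} = -2 + 3 p$ ($L{\left(p \right)} = 2 p + \left(-2 + p\right) = -2 + 3 p$)
$105 - L{\left(\left(-1\right) 3 \right)} = 105 - \left(-2 + 3 \left(\left(-1\right) 3\right)\right) = 105 - \left(-2 + 3 \left(-3\right)\right) = 105 - \left(-2 - 9\right) = 105 - -11 = 105 + 11 = 116$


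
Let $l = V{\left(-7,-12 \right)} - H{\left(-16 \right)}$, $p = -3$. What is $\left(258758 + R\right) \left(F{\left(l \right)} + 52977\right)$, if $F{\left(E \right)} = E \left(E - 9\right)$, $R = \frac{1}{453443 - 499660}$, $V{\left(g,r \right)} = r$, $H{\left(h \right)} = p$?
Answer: $\frac{635490283274415}{46217} \approx 1.375 \cdot 10^{10}$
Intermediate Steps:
$H{\left(h \right)} = -3$
$l = -9$ ($l = -12 - -3 = -12 + 3 = -9$)
$R = - \frac{1}{46217}$ ($R = \frac{1}{-46217} = - \frac{1}{46217} \approx -2.1637 \cdot 10^{-5}$)
$F{\left(E \right)} = E \left(-9 + E\right)$
$\left(258758 + R\right) \left(F{\left(l \right)} + 52977\right) = \left(258758 - \frac{1}{46217}\right) \left(- 9 \left(-9 - 9\right) + 52977\right) = \frac{11959018485 \left(\left(-9\right) \left(-18\right) + 52977\right)}{46217} = \frac{11959018485 \left(162 + 52977\right)}{46217} = \frac{11959018485}{46217} \cdot 53139 = \frac{635490283274415}{46217}$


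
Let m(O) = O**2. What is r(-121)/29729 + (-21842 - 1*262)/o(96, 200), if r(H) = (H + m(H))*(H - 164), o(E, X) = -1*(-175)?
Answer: -197330688/743225 ≈ -265.51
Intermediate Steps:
o(E, X) = 175
r(H) = (-164 + H)*(H + H**2) (r(H) = (H + H**2)*(H - 164) = (H + H**2)*(-164 + H) = (-164 + H)*(H + H**2))
r(-121)/29729 + (-21842 - 1*262)/o(96, 200) = -121*(-164 + (-121)**2 - 163*(-121))/29729 + (-21842 - 1*262)/175 = -121*(-164 + 14641 + 19723)*(1/29729) + (-21842 - 262)*(1/175) = -121*34200*(1/29729) - 22104*1/175 = -4138200*1/29729 - 22104/175 = -4138200/29729 - 22104/175 = -197330688/743225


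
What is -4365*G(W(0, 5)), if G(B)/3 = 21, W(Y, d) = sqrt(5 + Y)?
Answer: -274995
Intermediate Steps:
G(B) = 63 (G(B) = 3*21 = 63)
-4365*G(W(0, 5)) = -4365*63 = -274995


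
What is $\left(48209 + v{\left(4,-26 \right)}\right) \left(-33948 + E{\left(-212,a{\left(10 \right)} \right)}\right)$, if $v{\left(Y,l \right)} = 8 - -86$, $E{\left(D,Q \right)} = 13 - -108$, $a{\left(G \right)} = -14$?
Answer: $-1633945581$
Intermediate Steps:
$E{\left(D,Q \right)} = 121$ ($E{\left(D,Q \right)} = 13 + 108 = 121$)
$v{\left(Y,l \right)} = 94$ ($v{\left(Y,l \right)} = 8 + 86 = 94$)
$\left(48209 + v{\left(4,-26 \right)}\right) \left(-33948 + E{\left(-212,a{\left(10 \right)} \right)}\right) = \left(48209 + 94\right) \left(-33948 + 121\right) = 48303 \left(-33827\right) = -1633945581$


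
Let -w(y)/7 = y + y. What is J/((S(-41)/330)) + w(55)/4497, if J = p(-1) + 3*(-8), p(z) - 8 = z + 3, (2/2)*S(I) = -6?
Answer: 3461920/4497 ≈ 769.83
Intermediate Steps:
S(I) = -6
p(z) = 11 + z (p(z) = 8 + (z + 3) = 8 + (3 + z) = 11 + z)
w(y) = -14*y (w(y) = -7*(y + y) = -14*y)
J = -14 (J = (11 - 1) + 3*(-8) = 10 - 24 = -14)
J/((S(-41)/330)) + w(55)/4497 = -14/((-6/330)) - 14*55/4497 = -14/((-6*1/330)) - 770*1/4497 = -14/(-1/55) - 770/4497 = -14*(-55) - 770/4497 = 770 - 770/4497 = 3461920/4497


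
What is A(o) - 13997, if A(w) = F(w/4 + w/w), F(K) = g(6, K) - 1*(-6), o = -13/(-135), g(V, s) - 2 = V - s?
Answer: -7551373/540 ≈ -13984.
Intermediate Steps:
g(V, s) = 2 + V - s (g(V, s) = 2 + (V - s) = 2 + V - s)
o = 13/135 (o = -13*(-1/135) = 13/135 ≈ 0.096296)
F(K) = 14 - K (F(K) = (2 + 6 - K) - 1*(-6) = (8 - K) + 6 = 14 - K)
A(w) = 13 - w/4 (A(w) = 14 - (w/4 + w/w) = 14 - (w*(¼) + 1) = 14 - (w/4 + 1) = 14 - (1 + w/4) = 14 + (-1 - w/4) = 13 - w/4)
A(o) - 13997 = (13 - ¼*13/135) - 13997 = (13 - 13/540) - 13997 = 7007/540 - 13997 = -7551373/540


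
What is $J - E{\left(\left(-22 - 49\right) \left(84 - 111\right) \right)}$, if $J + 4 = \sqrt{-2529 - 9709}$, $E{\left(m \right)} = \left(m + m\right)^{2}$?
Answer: $-14699560 + i \sqrt{12238} \approx -1.47 \cdot 10^{7} + 110.63 i$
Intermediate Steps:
$E{\left(m \right)} = 4 m^{2}$ ($E{\left(m \right)} = \left(2 m\right)^{2} = 4 m^{2}$)
$J = -4 + i \sqrt{12238}$ ($J = -4 + \sqrt{-2529 - 9709} = -4 + \sqrt{-12238} = -4 + i \sqrt{12238} \approx -4.0 + 110.63 i$)
$J - E{\left(\left(-22 - 49\right) \left(84 - 111\right) \right)} = \left(-4 + i \sqrt{12238}\right) - 4 \left(\left(-22 - 49\right) \left(84 - 111\right)\right)^{2} = \left(-4 + i \sqrt{12238}\right) - 4 \left(\left(-71\right) \left(-27\right)\right)^{2} = \left(-4 + i \sqrt{12238}\right) - 4 \cdot 1917^{2} = \left(-4 + i \sqrt{12238}\right) - 4 \cdot 3674889 = \left(-4 + i \sqrt{12238}\right) - 14699556 = -14699560 + i \sqrt{12238}$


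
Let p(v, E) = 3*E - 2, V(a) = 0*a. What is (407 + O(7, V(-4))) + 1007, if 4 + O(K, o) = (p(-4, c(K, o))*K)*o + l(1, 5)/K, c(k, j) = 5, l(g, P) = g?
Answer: 9871/7 ≈ 1410.1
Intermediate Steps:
V(a) = 0
p(v, E) = -2 + 3*E
O(K, o) = -4 + 1/K + 13*K*o (O(K, o) = -4 + (((-2 + 3*5)*K)*o + 1/K) = -4 + (((-2 + 15)*K)*o + 1/K) = -4 + ((13*K)*o + 1/K) = -4 + (13*K*o + 1/K) = -4 + (1/K + 13*K*o) = -4 + 1/K + 13*K*o)
(407 + O(7, V(-4))) + 1007 = (407 + (-4 + 1/7 + 13*7*0)) + 1007 = (407 + (-4 + ⅐ + 0)) + 1007 = (407 - 27/7) + 1007 = 2822/7 + 1007 = 9871/7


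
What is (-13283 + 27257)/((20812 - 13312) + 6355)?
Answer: 822/815 ≈ 1.0086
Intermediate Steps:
(-13283 + 27257)/((20812 - 13312) + 6355) = 13974/(7500 + 6355) = 13974/13855 = 13974*(1/13855) = 822/815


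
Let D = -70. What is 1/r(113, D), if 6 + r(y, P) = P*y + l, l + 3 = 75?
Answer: -1/7844 ≈ -0.00012749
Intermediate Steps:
l = 72 (l = -3 + 75 = 72)
r(y, P) = 66 + P*y (r(y, P) = -6 + (P*y + 72) = -6 + (72 + P*y) = 66 + P*y)
1/r(113, D) = 1/(66 - 70*113) = 1/(66 - 7910) = 1/(-7844) = -1/7844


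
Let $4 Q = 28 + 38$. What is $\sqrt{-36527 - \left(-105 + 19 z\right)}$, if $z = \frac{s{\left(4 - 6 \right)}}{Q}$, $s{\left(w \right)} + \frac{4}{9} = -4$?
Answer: $\frac{i \sqrt{356921862}}{99} \approx 190.83 i$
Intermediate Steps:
$Q = \frac{33}{2}$ ($Q = \frac{28 + 38}{4} = \frac{1}{4} \cdot 66 = \frac{33}{2} \approx 16.5$)
$s{\left(w \right)} = - \frac{40}{9}$ ($s{\left(w \right)} = - \frac{4}{9} - 4 = - \frac{40}{9}$)
$z = - \frac{80}{297}$ ($z = - \frac{40}{9 \cdot \frac{33}{2}} = \left(- \frac{40}{9}\right) \frac{2}{33} = - \frac{80}{297} \approx -0.26936$)
$\sqrt{-36527 - \left(-105 + 19 z\right)} = \sqrt{-36527 + \left(105 - - \frac{1520}{297}\right)} = \sqrt{-36527 + \left(105 + \frac{1520}{297}\right)} = \sqrt{-36527 + \frac{32705}{297}} = \sqrt{- \frac{10815814}{297}} = \frac{i \sqrt{356921862}}{99}$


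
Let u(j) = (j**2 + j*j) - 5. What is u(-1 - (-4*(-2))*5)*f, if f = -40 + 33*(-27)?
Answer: -3125367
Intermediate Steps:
f = -931 (f = -40 - 891 = -931)
u(j) = -5 + 2*j**2 (u(j) = (j**2 + j**2) - 5 = 2*j**2 - 5 = -5 + 2*j**2)
u(-1 - (-4*(-2))*5)*f = (-5 + 2*(-1 - (-4*(-2))*5)**2)*(-931) = (-5 + 2*(-1 - 8*5)**2)*(-931) = (-5 + 2*(-1 - 1*40)**2)*(-931) = (-5 + 2*(-1 - 40)**2)*(-931) = (-5 + 2*(-41)**2)*(-931) = (-5 + 2*1681)*(-931) = (-5 + 3362)*(-931) = 3357*(-931) = -3125367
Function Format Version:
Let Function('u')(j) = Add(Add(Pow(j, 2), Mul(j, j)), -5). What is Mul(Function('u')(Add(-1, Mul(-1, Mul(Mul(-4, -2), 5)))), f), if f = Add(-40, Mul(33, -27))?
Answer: -3125367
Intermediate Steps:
f = -931 (f = Add(-40, -891) = -931)
Function('u')(j) = Add(-5, Mul(2, Pow(j, 2))) (Function('u')(j) = Add(Add(Pow(j, 2), Pow(j, 2)), -5) = Add(Mul(2, Pow(j, 2)), -5) = Add(-5, Mul(2, Pow(j, 2))))
Mul(Function('u')(Add(-1, Mul(-1, Mul(Mul(-4, -2), 5)))), f) = Mul(Add(-5, Mul(2, Pow(Add(-1, Mul(-1, Mul(Mul(-4, -2), 5))), 2))), -931) = Mul(Add(-5, Mul(2, Pow(Add(-1, Mul(-1, Mul(8, 5))), 2))), -931) = Mul(Add(-5, Mul(2, Pow(Add(-1, Mul(-1, 40)), 2))), -931) = Mul(Add(-5, Mul(2, Pow(Add(-1, -40), 2))), -931) = Mul(Add(-5, Mul(2, Pow(-41, 2))), -931) = Mul(Add(-5, Mul(2, 1681)), -931) = Mul(Add(-5, 3362), -931) = Mul(3357, -931) = -3125367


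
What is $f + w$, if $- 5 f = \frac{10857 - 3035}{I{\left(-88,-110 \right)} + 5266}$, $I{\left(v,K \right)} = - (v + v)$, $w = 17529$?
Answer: $\frac{238478134}{13605} \approx 17529.0$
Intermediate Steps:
$I{\left(v,K \right)} = - 2 v$
$f = - \frac{3911}{13605}$ ($f = - \frac{\left(10857 - 3035\right) \frac{1}{\left(-2\right) \left(-88\right) + 5266}}{5} = - \frac{7822 \frac{1}{176 + 5266}}{5} = - \frac{7822 \cdot \frac{1}{5442}}{5} = \left(- \frac{1}{5}\right) \frac{3911}{2721} = - \frac{3911}{13605} \approx -0.28747$)
$f + w = - \frac{3911}{13605} + 17529 = \frac{238478134}{13605}$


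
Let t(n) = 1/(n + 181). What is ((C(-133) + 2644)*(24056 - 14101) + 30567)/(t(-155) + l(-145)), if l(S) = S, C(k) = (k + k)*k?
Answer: -9842029002/3769 ≈ -2.6113e+6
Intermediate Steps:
C(k) = 2*k**2 (C(k) = (2*k)*k = 2*k**2)
t(n) = 1/(181 + n)
((C(-133) + 2644)*(24056 - 14101) + 30567)/(t(-155) + l(-145)) = ((2*(-133)**2 + 2644)*(24056 - 14101) + 30567)/(1/(181 - 155) - 145) = ((2*17689 + 2644)*9955 + 30567)/(1/26 - 145) = ((35378 + 2644)*9955 + 30567)/(1/26 - 145) = (38022*9955 + 30567)/(-3769/26) = (378509010 + 30567)*(-26/3769) = 378539577*(-26/3769) = -9842029002/3769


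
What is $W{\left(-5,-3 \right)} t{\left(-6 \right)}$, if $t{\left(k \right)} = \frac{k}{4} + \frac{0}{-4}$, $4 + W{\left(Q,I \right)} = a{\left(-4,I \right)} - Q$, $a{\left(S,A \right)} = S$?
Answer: $\frac{9}{2} \approx 4.5$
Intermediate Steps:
$W{\left(Q,I \right)} = -8 - Q$ ($W{\left(Q,I \right)} = -4 - \left(4 + Q\right) = -8 - Q$)
$t{\left(k \right)} = \frac{k}{4}$ ($t{\left(k \right)} = k \frac{1}{4} + 0 \left(- \frac{1}{4}\right) = \frac{k}{4} + 0 = \frac{k}{4}$)
$W{\left(-5,-3 \right)} t{\left(-6 \right)} = \left(-8 - -5\right) \frac{1}{4} \left(-6\right) = \left(-8 + 5\right) \left(- \frac{3}{2}\right) = \left(-3\right) \left(- \frac{3}{2}\right) = \frac{9}{2}$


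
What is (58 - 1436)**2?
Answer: 1898884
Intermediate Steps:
(58 - 1436)**2 = (-1378)**2 = 1898884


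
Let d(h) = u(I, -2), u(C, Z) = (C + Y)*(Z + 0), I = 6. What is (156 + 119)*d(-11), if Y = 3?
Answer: -4950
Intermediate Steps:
u(C, Z) = Z*(3 + C) (u(C, Z) = (C + 3)*(Z + 0) = (3 + C)*Z = Z*(3 + C))
d(h) = -18 (d(h) = -2*(3 + 6) = -2*9 = -18)
(156 + 119)*d(-11) = (156 + 119)*(-18) = 275*(-18) = -4950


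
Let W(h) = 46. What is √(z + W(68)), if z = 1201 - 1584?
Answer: I*√337 ≈ 18.358*I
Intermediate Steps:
z = -383
√(z + W(68)) = √(-383 + 46) = √(-337) = I*√337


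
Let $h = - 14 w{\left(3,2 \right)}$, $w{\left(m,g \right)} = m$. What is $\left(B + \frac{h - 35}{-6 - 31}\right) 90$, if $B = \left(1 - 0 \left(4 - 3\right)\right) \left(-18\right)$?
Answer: $- \frac{53010}{37} \approx -1432.7$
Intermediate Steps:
$h = -42$ ($h = \left(-14\right) 3 = -42$)
$B = -18$ ($B = \left(1 - 0 \cdot 1\right) \left(-18\right) = \left(1 - 0\right) \left(-18\right) = \left(1 + 0\right) \left(-18\right) = 1 \left(-18\right) = -18$)
$\left(B + \frac{h - 35}{-6 - 31}\right) 90 = \left(-18 + \frac{-42 - 35}{-6 - 31}\right) 90 = \left(-18 - \frac{77}{-37}\right) 90 = \left(-18 - - \frac{77}{37}\right) 90 = \left(-18 + \frac{77}{37}\right) 90 = \left(- \frac{589}{37}\right) 90 = - \frac{53010}{37}$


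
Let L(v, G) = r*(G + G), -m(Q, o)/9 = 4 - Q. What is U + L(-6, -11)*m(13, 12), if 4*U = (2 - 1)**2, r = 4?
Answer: -28511/4 ≈ -7127.8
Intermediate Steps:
U = 1/4 (U = (2 - 1)**2/4 = (1/4)*1**2 = (1/4)*1 = 1/4 ≈ 0.25000)
m(Q, o) = -36 + 9*Q (m(Q, o) = -9*(4 - Q) = -36 + 9*Q)
L(v, G) = 8*G (L(v, G) = 4*(G + G) = 4*(2*G) = 8*G)
U + L(-6, -11)*m(13, 12) = 1/4 + (8*(-11))*(-36 + 9*13) = 1/4 - 88*(-36 + 117) = 1/4 - 88*81 = 1/4 - 7128 = -28511/4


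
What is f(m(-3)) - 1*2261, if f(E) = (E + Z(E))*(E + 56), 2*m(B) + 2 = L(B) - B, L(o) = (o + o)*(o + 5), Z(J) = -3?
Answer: -10761/4 ≈ -2690.3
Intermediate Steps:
L(o) = 2*o*(5 + o) (L(o) = (2*o)*(5 + o) = 2*o*(5 + o))
m(B) = -1 - B/2 + B*(5 + B) (m(B) = -1 + (2*B*(5 + B) - B)/2 = -1 + (-B + 2*B*(5 + B))/2 = -1 + (-B/2 + B*(5 + B)) = -1 - B/2 + B*(5 + B))
f(E) = (-3 + E)*(56 + E) (f(E) = (E - 3)*(E + 56) = (-3 + E)*(56 + E))
f(m(-3)) - 1*2261 = (-168 + (-1 + (-3)² + (9/2)*(-3))² + 53*(-1 + (-3)² + (9/2)*(-3))) - 1*2261 = (-168 + (-1 + 9 - 27/2)² + 53*(-1 + 9 - 27/2)) - 2261 = (-168 + (-11/2)² + 53*(-11/2)) - 2261 = (-168 + 121/4 - 583/2) - 2261 = -1717/4 - 2261 = -10761/4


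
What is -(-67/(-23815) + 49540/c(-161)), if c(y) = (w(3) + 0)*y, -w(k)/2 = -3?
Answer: 589865189/11502645 ≈ 51.281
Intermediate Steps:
w(k) = 6 (w(k) = -2*(-3) = 6)
c(y) = 6*y (c(y) = (6 + 0)*y = 6*y)
-(-67/(-23815) + 49540/c(-161)) = -(-67/(-23815) + 49540/((6*(-161)))) = -(-67*(-1/23815) + 49540/(-966)) = -(67/23815 + 49540*(-1/966)) = -(67/23815 - 24770/483) = -1*(-589865189/11502645) = 589865189/11502645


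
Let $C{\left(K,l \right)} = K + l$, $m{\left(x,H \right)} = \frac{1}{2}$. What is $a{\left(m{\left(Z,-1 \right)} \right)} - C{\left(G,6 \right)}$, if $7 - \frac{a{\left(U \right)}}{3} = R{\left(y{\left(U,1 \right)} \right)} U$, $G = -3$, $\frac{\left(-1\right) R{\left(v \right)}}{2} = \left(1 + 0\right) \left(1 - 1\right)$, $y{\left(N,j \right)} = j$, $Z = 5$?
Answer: $18$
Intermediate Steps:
$m{\left(x,H \right)} = \frac{1}{2}$
$R{\left(v \right)} = 0$ ($R{\left(v \right)} = - 2 \left(1 + 0\right) \left(1 - 1\right) = - 2 \cdot 1 \cdot 0 = \left(-2\right) 0 = 0$)
$a{\left(U \right)} = 21$ ($a{\left(U \right)} = 21 - 3 \cdot 0 U = 21 - 0 = 21 + 0 = 21$)
$a{\left(m{\left(Z,-1 \right)} \right)} - C{\left(G,6 \right)} = 21 - \left(-3 + 6\right) = 21 - 3 = 18$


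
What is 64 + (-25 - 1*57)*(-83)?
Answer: 6870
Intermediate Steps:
64 + (-25 - 1*57)*(-83) = 64 + (-25 - 57)*(-83) = 64 - 82*(-83) = 64 + 6806 = 6870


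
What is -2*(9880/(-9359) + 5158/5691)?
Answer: 2272388/7608867 ≈ 0.29865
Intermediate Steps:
-2*(9880/(-9359) + 5158/5691) = -2*(9880*(-1/9359) + 5158*(1/5691)) = -2*(-9880/9359 + 5158/5691) = -2*(-1136194/7608867) = 2272388/7608867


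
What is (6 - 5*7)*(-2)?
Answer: 58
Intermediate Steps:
(6 - 5*7)*(-2) = (6 - 35)*(-2) = -29*(-2) = 58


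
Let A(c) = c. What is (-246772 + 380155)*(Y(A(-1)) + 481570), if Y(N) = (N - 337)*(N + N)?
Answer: 64323418218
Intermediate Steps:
Y(N) = 2*N*(-337 + N) (Y(N) = (-337 + N)*(2*N) = 2*N*(-337 + N))
(-246772 + 380155)*(Y(A(-1)) + 481570) = (-246772 + 380155)*(2*(-1)*(-337 - 1) + 481570) = 133383*(2*(-1)*(-338) + 481570) = 133383*(676 + 481570) = 133383*482246 = 64323418218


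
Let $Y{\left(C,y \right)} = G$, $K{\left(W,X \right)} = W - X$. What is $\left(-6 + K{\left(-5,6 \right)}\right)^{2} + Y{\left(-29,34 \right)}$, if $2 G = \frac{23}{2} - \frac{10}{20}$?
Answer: $\frac{589}{2} \approx 294.5$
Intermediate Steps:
$G = \frac{11}{2}$ ($G = \frac{\frac{23}{2} - \frac{10}{20}}{2} = \frac{23 \cdot \frac{1}{2} - \frac{1}{2}}{2} = \frac{\frac{23}{2} - \frac{1}{2}}{2} = \frac{1}{2} \cdot 11 = \frac{11}{2} \approx 5.5$)
$Y{\left(C,y \right)} = \frac{11}{2}$
$\left(-6 + K{\left(-5,6 \right)}\right)^{2} + Y{\left(-29,34 \right)} = \left(-6 - 11\right)^{2} + \frac{11}{2} = \left(-17\right)^{2} + \frac{11}{2} = 289 + \frac{11}{2} = \frac{589}{2}$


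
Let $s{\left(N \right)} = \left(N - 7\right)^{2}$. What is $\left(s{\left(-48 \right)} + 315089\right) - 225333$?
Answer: $92781$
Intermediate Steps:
$s{\left(N \right)} = \left(-7 + N\right)^{2}$
$\left(s{\left(-48 \right)} + 315089\right) - 225333 = \left(\left(-7 - 48\right)^{2} + 315089\right) - 225333 = \left(\left(-55\right)^{2} + 315089\right) - 225333 = \left(3025 + 315089\right) - 225333 = 318114 - 225333 = 92781$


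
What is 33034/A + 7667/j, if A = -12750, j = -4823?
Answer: -128538616/30746625 ≈ -4.1806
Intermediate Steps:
33034/A + 7667/j = 33034/(-12750) + 7667/(-4823) = 33034*(-1/12750) + 7667*(-1/4823) = -16517/6375 - 7667/4823 = -128538616/30746625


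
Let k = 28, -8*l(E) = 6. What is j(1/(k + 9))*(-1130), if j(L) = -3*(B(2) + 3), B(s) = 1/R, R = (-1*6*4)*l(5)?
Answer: 31075/3 ≈ 10358.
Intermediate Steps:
l(E) = -¾ (l(E) = -⅛*6 = -¾)
R = 18 (R = (-1*6*4)*(-¾) = -6*4*(-¾) = -24*(-¾) = 18)
B(s) = 1/18
j(L) = -55/6 (j(L) = -3*(1/18 + 3) = -3*55/18 = -55/6)
j(1/(k + 9))*(-1130) = -55/6*(-1130) = 31075/3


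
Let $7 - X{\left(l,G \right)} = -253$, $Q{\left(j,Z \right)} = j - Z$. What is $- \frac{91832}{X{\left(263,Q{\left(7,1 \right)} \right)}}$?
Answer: $- \frac{1766}{5} \approx -353.2$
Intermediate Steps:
$X{\left(l,G \right)} = 260$ ($X{\left(l,G \right)} = 7 - -253 = 7 + 253 = 260$)
$- \frac{91832}{X{\left(263,Q{\left(7,1 \right)} \right)}} = - \frac{91832}{260} = \left(-91832\right) \frac{1}{260} = - \frac{1766}{5}$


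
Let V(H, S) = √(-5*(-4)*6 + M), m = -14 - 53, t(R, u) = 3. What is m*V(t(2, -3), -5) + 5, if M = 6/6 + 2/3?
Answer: 5 - 67*√1095/3 ≈ -734.03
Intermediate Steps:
M = 5/3 (M = 6*(⅙) + 2*(⅓) = 1 + ⅔ = 5/3 ≈ 1.6667)
m = -67
V(H, S) = √1095/3 (V(H, S) = √(-5*(-4)*6 + 5/3) = √(20*6 + 5/3) = √(120 + 5/3) = √(365/3) = √1095/3)
m*V(t(2, -3), -5) + 5 = -67*√1095/3 + 5 = 5 - 67*√1095/3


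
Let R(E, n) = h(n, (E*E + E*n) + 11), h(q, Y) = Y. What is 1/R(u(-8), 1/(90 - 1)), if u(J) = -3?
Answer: 89/1777 ≈ 0.050084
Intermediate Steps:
R(E, n) = 11 + E² + E*n (R(E, n) = (E*E + E*n) + 11 = (E² + E*n) + 11 = 11 + E² + E*n)
1/R(u(-8), 1/(90 - 1)) = 1/(11 + (-3)² - 3/(90 - 1)) = 1/(11 + 9 - 3/89) = 1/(1777/89) = 89/1777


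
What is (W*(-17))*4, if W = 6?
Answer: -408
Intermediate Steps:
(W*(-17))*4 = (6*(-17))*4 = -102*4 = -408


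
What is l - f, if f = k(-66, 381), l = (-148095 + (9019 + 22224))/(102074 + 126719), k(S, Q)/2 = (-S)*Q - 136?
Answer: -11444342712/228793 ≈ -50021.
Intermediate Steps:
k(S, Q) = -272 - 2*Q*S (k(S, Q) = 2*((-S)*Q - 136) = 2*(-Q*S - 136) = 2*(-136 - Q*S) = -272 - 2*Q*S)
l = -116852/228793 (l = (-148095 + 31243)/228793 = -116852*1/228793 = -116852/228793 ≈ -0.51073)
f = 50020 (f = -272 - 2*381*(-66) = -272 + 50292 = 50020)
l - f = -116852/228793 - 1*50020 = -116852/228793 - 50020 = -11444342712/228793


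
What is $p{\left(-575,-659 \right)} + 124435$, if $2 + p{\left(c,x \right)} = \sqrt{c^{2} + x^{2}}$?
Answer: $124433 + \sqrt{764906} \approx 1.2531 \cdot 10^{5}$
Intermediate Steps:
$p{\left(c,x \right)} = -2 + \sqrt{c^{2} + x^{2}}$
$p{\left(-575,-659 \right)} + 124435 = \left(-2 + \sqrt{\left(-575\right)^{2} + \left(-659\right)^{2}}\right) + 124435 = \left(-2 + \sqrt{330625 + 434281}\right) + 124435 = \left(-2 + \sqrt{764906}\right) + 124435 = 124433 + \sqrt{764906}$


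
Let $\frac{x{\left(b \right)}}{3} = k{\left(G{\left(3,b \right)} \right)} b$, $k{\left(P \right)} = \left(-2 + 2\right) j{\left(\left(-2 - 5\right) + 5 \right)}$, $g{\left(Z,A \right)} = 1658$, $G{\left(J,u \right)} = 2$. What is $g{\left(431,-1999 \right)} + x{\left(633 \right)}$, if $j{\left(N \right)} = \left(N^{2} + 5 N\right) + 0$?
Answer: $1658$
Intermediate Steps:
$j{\left(N \right)} = N^{2} + 5 N$
$k{\left(P \right)} = 0$ ($k{\left(P \right)} = \left(-2 + 2\right) \left(\left(-2 - 5\right) + 5\right) \left(5 + \left(\left(-2 - 5\right) + 5\right)\right) = 0 \left(-7 + 5\right) \left(5 + \left(-7 + 5\right)\right) = 0 \left(- 2 \left(5 - 2\right)\right) = 0 \left(\left(-2\right) 3\right) = 0 \left(-6\right) = 0$)
$x{\left(b \right)} = 0$ ($x{\left(b \right)} = 3 \cdot 0 b = 3 \cdot 0 = 0$)
$g{\left(431,-1999 \right)} + x{\left(633 \right)} = 1658 + 0 = 1658$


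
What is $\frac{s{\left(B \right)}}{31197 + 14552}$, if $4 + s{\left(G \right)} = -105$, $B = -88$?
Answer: $- \frac{109}{45749} \approx -0.0023826$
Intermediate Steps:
$s{\left(G \right)} = -109$ ($s{\left(G \right)} = -4 - 105 = -109$)
$\frac{s{\left(B \right)}}{31197 + 14552} = - \frac{109}{31197 + 14552} = - \frac{109}{45749}$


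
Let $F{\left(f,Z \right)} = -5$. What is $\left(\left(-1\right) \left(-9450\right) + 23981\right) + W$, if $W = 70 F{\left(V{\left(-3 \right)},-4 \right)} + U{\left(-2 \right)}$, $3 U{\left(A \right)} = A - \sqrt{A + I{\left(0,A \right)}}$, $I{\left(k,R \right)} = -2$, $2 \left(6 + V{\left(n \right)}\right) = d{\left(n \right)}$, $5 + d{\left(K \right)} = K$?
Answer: $\frac{99241}{3} - \frac{2 i}{3} \approx 33080.0 - 0.66667 i$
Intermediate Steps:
$d{\left(K \right)} = -5 + K$
$V{\left(n \right)} = - \frac{17}{2} + \frac{n}{2}$ ($V{\left(n \right)} = -6 + \frac{-5 + n}{2} = -6 + \left(- \frac{5}{2} + \frac{n}{2}\right) = - \frac{17}{2} + \frac{n}{2}$)
$U{\left(A \right)} = - \frac{\sqrt{-2 + A}}{3} + \frac{A}{3}$ ($U{\left(A \right)} = \frac{A - \sqrt{A - 2}}{3} = \frac{A - \sqrt{-2 + A}}{3} = - \frac{\sqrt{-2 + A}}{3} + \frac{A}{3}$)
$W = - \frac{1052}{3} - \frac{2 i}{3}$ ($W = 70 \left(-5\right) + \left(- \frac{\sqrt{-2 - 2}}{3} + \frac{1}{3} \left(-2\right)\right) = -350 - \left(\frac{2}{3} + \frac{\sqrt{-4}}{3}\right) = -350 - \left(\frac{2}{3} + \frac{2 i}{3}\right) = - \frac{1052}{3} - \frac{2 i}{3} \approx -350.67 - 0.66667 i$)
$\left(\left(-1\right) \left(-9450\right) + 23981\right) + W = \left(\left(-1\right) \left(-9450\right) + 23981\right) - \left(\frac{1052}{3} + \frac{2 i}{3}\right) = \left(9450 + 23981\right) - \left(\frac{1052}{3} + \frac{2 i}{3}\right) = 33431 - \left(\frac{1052}{3} + \frac{2 i}{3}\right) = \frac{99241}{3} - \frac{2 i}{3}$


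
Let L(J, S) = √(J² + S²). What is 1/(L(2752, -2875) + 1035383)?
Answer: 1035383/1072002117560 - √15839129/1072002117560 ≈ 9.6213e-7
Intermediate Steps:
1/(L(2752, -2875) + 1035383) = 1/(√(2752² + (-2875)²) + 1035383) = 1/(√(7573504 + 8265625) + 1035383) = 1/(√15839129 + 1035383) = 1/(1035383 + √15839129)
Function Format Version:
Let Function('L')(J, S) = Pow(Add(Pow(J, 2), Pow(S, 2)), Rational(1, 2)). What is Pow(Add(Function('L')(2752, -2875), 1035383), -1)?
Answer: Add(Rational(1035383, 1072002117560), Mul(Rational(-1, 1072002117560), Pow(15839129, Rational(1, 2)))) ≈ 9.6213e-7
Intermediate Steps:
Pow(Add(Function('L')(2752, -2875), 1035383), -1) = Pow(Add(Pow(Add(Pow(2752, 2), Pow(-2875, 2)), Rational(1, 2)), 1035383), -1) = Pow(Add(Pow(Add(7573504, 8265625), Rational(1, 2)), 1035383), -1) = Pow(Add(Pow(15839129, Rational(1, 2)), 1035383), -1) = Pow(Add(1035383, Pow(15839129, Rational(1, 2))), -1)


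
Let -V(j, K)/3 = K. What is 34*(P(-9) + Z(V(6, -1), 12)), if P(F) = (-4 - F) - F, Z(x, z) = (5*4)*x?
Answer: 2516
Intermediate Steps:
V(j, K) = -3*K
Z(x, z) = 20*x
P(F) = -4 - 2*F
34*(P(-9) + Z(V(6, -1), 12)) = 34*((-4 - 2*(-9)) + 20*(-3*(-1))) = 34*((-4 + 18) + 20*3) = 34*(14 + 60) = 34*74 = 2516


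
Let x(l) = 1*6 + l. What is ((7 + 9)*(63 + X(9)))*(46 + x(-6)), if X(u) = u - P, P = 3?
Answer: 50784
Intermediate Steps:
X(u) = -3 + u (X(u) = u - 1*3 = u - 3 = -3 + u)
x(l) = 6 + l
((7 + 9)*(63 + X(9)))*(46 + x(-6)) = ((7 + 9)*(63 + (-3 + 9)))*(46 + (6 - 6)) = (16*(63 + 6))*(46 + 0) = (16*69)*46 = 1104*46 = 50784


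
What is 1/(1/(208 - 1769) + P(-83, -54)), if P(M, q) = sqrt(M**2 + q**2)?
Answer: 1561/23892049404 + 2436721*sqrt(9805)/23892049404 ≈ 0.010099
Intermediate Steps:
1/(1/(208 - 1769) + P(-83, -54)) = 1/(1/(208 - 1769) + sqrt((-83)**2 + (-54)**2)) = 1/(1/(-1561) + sqrt(6889 + 2916)) = 1/(-1/1561 + sqrt(9805))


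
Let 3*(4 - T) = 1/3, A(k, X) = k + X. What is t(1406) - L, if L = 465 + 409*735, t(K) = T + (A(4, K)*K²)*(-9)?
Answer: -225777149245/9 ≈ -2.5086e+10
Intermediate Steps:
A(k, X) = X + k
T = 35/9 (T = 4 - ⅓/3 = 4 - ⅓*⅓ = 4 - ⅑ = 35/9 ≈ 3.8889)
t(K) = 35/9 - 9*K²*(4 + K) (t(K) = 35/9 + ((K + 4)*K²)*(-9) = 35/9 + ((4 + K)*K²)*(-9) = 35/9 + (K²*(4 + K))*(-9) = 35/9 - 9*K²*(4 + K))
L = 301080 (L = 465 + 300615 = 301080)
t(1406) - L = (35/9 - 9*1406²*(4 + 1406)) - 1*301080 = (35/9 - 9*1976836*1410) - 301080 = (35/9 - 25086048840) - 301080 = -225774439525/9 - 301080 = -225777149245/9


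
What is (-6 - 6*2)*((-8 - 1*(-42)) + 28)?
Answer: -1116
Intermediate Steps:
(-6 - 6*2)*((-8 - 1*(-42)) + 28) = (-6 - 12)*((-8 + 42) + 28) = -18*(34 + 28) = -18*62 = -1116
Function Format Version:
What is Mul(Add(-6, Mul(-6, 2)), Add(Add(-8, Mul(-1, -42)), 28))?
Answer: -1116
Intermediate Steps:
Mul(Add(-6, Mul(-6, 2)), Add(Add(-8, Mul(-1, -42)), 28)) = Mul(Add(-6, -12), Add(Add(-8, 42), 28)) = Mul(-18, Add(34, 28)) = Mul(-18, 62) = -1116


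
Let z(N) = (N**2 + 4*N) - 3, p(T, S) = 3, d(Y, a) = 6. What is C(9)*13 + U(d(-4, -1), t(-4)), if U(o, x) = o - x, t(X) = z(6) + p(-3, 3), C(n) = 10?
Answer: 76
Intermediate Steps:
z(N) = -3 + N**2 + 4*N
t(X) = 60 (t(X) = (-3 + 6**2 + 4*6) + 3 = (-3 + 36 + 24) + 3 = 57 + 3 = 60)
C(9)*13 + U(d(-4, -1), t(-4)) = 10*13 + (6 - 1*60) = 130 + (6 - 60) = 130 - 54 = 76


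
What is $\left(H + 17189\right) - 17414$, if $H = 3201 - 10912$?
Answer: $-7936$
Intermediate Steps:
$H = -7711$
$\left(H + 17189\right) - 17414 = \left(-7711 + 17189\right) - 17414 = 9478 - 17414 = -7936$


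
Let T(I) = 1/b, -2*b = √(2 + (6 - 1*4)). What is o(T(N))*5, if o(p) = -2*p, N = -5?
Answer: 10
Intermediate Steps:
b = -1 (b = -√(2 + (6 - 1*4))/2 = -√(2 + (6 - 4))/2 = -√(2 + 2)/2 = -√4/2 = -½*2 = -1)
T(I) = -1 (T(I) = 1/(-1) = -1)
o(T(N))*5 = -2*(-1)*5 = 2*5 = 10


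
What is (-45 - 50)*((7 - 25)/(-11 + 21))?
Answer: 171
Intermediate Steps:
(-45 - 50)*((7 - 25)/(-11 + 21)) = -(-1710)/10 = -95*(-9/5) = 171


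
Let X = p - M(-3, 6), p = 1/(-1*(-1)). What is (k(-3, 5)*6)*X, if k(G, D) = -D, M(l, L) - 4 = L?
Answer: 270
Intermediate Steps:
M(l, L) = 4 + L
p = 1 (p = 1/1 = 1)
X = -9 (X = 1 - (4 + 6) = 1 - 1*10 = 1 - 10 = -9)
(k(-3, 5)*6)*X = (-1*5*6)*(-9) = -5*6*(-9) = -30*(-9) = 270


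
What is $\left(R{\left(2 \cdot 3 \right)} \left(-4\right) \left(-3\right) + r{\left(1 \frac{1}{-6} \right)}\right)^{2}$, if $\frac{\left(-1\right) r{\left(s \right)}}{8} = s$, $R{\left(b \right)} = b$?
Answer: $\frac{48400}{9} \approx 5377.8$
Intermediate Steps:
$r{\left(s \right)} = - 8 s$
$\left(R{\left(2 \cdot 3 \right)} \left(-4\right) \left(-3\right) + r{\left(1 \frac{1}{-6} \right)}\right)^{2} = \left(2 \cdot 3 \left(-4\right) \left(-3\right) - 8 \cdot 1 \frac{1}{-6}\right)^{2} = \left(6 \left(-4\right) \left(-3\right) - 8 \cdot 1 \left(- \frac{1}{6}\right)\right)^{2} = \left(\left(-24\right) \left(-3\right) - - \frac{4}{3}\right)^{2} = \left(72 + \frac{4}{3}\right)^{2} = \left(\frac{220}{3}\right)^{2} = \frac{48400}{9}$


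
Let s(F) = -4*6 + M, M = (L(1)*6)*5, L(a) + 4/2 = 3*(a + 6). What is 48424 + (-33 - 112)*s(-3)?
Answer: -30746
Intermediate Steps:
L(a) = 16 + 3*a (L(a) = -2 + 3*(a + 6) = -2 + 3*(6 + a) = -2 + (18 + 3*a) = 16 + 3*a)
M = 570 (M = ((16 + 3*1)*6)*5 = ((16 + 3)*6)*5 = (19*6)*5 = 114*5 = 570)
s(F) = 546 (s(F) = -4*6 + 570 = -24 + 570 = 546)
48424 + (-33 - 112)*s(-3) = 48424 + (-33 - 112)*546 = 48424 - 145*546 = 48424 - 79170 = -30746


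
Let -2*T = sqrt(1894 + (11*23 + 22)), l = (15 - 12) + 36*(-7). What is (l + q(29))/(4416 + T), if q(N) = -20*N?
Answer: -4881152/26000685 - 1658*sqrt(241)/26000685 ≈ -0.18872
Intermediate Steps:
l = -249 (l = 3 - 252 = -249)
T = -3*sqrt(241)/2 (T = -sqrt(1894 + (11*23 + 22))/2 = -sqrt(1894 + (253 + 22))/2 = -sqrt(1894 + 275)/2 = -3*sqrt(241)/2 ≈ -23.286)
(l + q(29))/(4416 + T) = (-249 - 20*29)/(4416 - 3*sqrt(241)/2) = (-249 - 580)/(4416 - 3*sqrt(241)/2) = -829/(4416 - 3*sqrt(241)/2)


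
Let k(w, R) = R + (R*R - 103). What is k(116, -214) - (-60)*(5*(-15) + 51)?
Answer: 44039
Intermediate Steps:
k(w, R) = -103 + R + R² (k(w, R) = R + (R² - 103) = R + (-103 + R²) = -103 + R + R²)
k(116, -214) - (-60)*(5*(-15) + 51) = (-103 - 214 + (-214)²) - (-60)*(5*(-15) + 51) = (-103 - 214 + 45796) - (-60)*(-75 + 51) = 45479 - (-60)*(-24) = 45479 - 1*1440 = 45479 - 1440 = 44039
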